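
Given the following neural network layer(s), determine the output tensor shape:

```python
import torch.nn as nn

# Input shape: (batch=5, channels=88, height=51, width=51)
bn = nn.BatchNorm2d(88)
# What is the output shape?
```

Input: (5, 88, 51, 51) -> Output: (5, 88, 51, 51)

Answer: (5, 88, 51, 51)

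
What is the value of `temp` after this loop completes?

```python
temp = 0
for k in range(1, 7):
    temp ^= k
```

XOR of 1 to 6
`temp` takes the values: 0 → 1 → 3 → 0 → 4 → 1 → 7

Answer: 7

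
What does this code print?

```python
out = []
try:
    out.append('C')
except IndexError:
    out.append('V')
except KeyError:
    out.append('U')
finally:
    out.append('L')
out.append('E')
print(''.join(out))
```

Execution trace: 'C' (try body, no exception) → 'L' (finally) → 'E' (after the try/except). Output: CLE

Answer: CLE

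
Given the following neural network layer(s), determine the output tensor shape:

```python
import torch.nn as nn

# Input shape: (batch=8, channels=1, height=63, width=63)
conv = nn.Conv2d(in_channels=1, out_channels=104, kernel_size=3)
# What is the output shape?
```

Input: (8, 1, 63, 63) -> Output: (8, 104, 61, 61)

Answer: (8, 104, 61, 61)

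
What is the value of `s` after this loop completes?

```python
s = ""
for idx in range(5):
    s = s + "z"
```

Repeat 'z' 5 times
`s` takes the values: "" → "z" → "zz" → "zzz" → "zzzz" → "zzzzz"

Answer: "zzzzz"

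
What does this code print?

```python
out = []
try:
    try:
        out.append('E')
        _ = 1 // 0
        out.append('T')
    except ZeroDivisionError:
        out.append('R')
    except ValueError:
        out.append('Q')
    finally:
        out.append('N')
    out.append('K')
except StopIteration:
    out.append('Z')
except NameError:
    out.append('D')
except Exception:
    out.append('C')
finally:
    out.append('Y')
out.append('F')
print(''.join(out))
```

Execution trace: 'E' (inner try body) → 'R' (inner except ZeroDivisionError) → 'N' (inner finally) → 'K' (try body, no exception) → 'Y' (finally) → 'F' (after the try/except). Output: ERNKYF

Answer: ERNKYF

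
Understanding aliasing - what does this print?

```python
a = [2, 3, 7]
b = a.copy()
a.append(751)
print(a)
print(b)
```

Key concept: list.copy() creates independent copy.
Step by step:
`a = [2, 3, 7]` → a = [2, 3, 7]
`b = a.copy()` → b = [2, 3, 7]
`a.append(751)` → a = [2, 3, 7, 751]
`print(a)` → prints [2, 3, 7, 751]
`print(b)` → prints [2, 3, 7]

Answer:
[2, 3, 7, 751]
[2, 3, 7]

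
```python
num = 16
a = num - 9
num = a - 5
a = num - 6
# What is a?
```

Trace:
`num = 16` → num = 16
`a = num - 9` → a = 7
`num = a - 5` → num = 2
`a = num - 6` → a = -4
So a = -4

Answer: -4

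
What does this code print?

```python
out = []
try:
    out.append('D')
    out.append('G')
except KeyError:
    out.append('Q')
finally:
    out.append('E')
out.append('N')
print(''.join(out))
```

Execution trace: 'D' (try body) → 'G' (try body, no exception) → 'E' (finally) → 'N' (after the try/except). Output: DGEN

Answer: DGEN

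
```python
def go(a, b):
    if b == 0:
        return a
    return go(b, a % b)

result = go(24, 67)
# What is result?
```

go(24, 67) -> go(67, 24) -> go(24, 19) -> go(19, 5) -> go(5, 4) -> go(4, 1) -> go(1, 0) -> 1

Answer: 1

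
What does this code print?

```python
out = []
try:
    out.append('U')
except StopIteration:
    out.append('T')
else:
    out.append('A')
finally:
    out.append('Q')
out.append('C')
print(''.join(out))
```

Execution trace: 'U' (try body, no exception) → 'A' (else) → 'Q' (finally) → 'C' (after the try/except). Output: UAQC

Answer: UAQC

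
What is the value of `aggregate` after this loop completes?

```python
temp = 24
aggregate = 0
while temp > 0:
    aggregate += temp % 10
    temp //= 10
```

Sum digits of 24
`aggregate` takes the values: 0 → 4 → 6

Answer: 6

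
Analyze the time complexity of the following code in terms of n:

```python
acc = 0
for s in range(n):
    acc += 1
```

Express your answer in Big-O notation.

Each loop level contributes: n. Multiplying the contributions gives O(n).

Answer: O(n)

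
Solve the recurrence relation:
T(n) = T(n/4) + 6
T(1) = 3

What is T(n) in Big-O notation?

Each step divides n by 4 and adds 6. After log_4(n) steps we reach T(1)=3. So T(n) = 6·log_4(n) + 3 = O(log n).

Answer: O(log n)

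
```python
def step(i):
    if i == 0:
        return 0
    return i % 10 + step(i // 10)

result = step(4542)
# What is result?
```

Sum of digits of 4542: 2 + 4 + 5 + 4 = 15

Answer: 15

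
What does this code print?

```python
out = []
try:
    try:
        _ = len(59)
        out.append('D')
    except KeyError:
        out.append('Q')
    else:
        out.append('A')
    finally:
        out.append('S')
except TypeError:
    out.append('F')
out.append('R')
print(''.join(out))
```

Execution trace: 'S' (finally) → 'F' (outer except TypeError) → 'R' (after the try/except). Output: SFR

Answer: SFR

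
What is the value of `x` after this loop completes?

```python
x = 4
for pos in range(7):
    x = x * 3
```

Multiply by 3, 7 times: 4 * 3^7 = 8748
`x` takes the values: 4 → 12 → 36 → 108 → 324 → 972 → 2916 → 8748

Answer: 8748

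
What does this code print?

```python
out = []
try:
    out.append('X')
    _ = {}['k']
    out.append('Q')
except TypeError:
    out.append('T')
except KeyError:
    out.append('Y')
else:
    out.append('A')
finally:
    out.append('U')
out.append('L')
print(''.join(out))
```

Execution trace: 'X' (try body) → 'Y' (except KeyError) → 'U' (finally) → 'L' (after the try/except). Output: XYUL

Answer: XYUL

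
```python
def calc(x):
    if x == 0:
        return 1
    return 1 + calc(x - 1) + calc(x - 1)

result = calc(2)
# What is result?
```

calc(x) = 1 + 2·calc(x-1), calc(0)=1. Closed form: (1+1)·2^2 - 1 = 7.

Answer: 7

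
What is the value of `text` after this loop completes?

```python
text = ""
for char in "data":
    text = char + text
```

Reverse 'data'
`text` takes the values: "" → "d" → "ad" → "tad" → "atad"

Answer: "atad"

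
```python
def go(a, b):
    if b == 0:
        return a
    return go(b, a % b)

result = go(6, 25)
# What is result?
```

go(6, 25) -> go(25, 6) -> go(6, 1) -> go(1, 0) -> 1

Answer: 1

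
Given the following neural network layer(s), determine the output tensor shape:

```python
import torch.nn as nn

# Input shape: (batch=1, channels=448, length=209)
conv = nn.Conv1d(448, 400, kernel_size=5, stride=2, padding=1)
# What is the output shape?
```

Input: (1, 448, 209) -> Output: (1, 400, 104)

Answer: (1, 400, 104)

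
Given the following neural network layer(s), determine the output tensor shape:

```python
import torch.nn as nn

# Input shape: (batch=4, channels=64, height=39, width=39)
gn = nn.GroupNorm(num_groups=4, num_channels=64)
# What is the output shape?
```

Input: (4, 64, 39, 39) -> Output: (4, 64, 39, 39)

Answer: (4, 64, 39, 39)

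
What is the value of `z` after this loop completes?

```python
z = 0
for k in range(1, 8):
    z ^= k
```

XOR of 1 to 7
`z` takes the values: 0 → 1 → 3 → 0 → 4 → 1 → 7 → 0

Answer: 0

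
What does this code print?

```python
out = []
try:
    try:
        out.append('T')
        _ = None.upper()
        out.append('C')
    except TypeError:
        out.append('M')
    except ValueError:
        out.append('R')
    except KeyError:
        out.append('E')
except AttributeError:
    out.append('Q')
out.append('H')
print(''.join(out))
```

Execution trace: 'T' (try body) → 'Q' (outer except AttributeError) → 'H' (after the try/except). Output: TQH

Answer: TQH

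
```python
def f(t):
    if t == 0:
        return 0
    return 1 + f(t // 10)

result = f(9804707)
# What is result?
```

Count of digits of 9804707: 7

Answer: 7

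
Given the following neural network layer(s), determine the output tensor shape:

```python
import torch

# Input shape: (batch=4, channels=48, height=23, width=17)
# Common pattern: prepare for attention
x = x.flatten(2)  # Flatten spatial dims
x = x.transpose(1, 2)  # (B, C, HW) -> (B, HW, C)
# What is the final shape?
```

Input: (4, 48, 23, 17) -> after flatten(2): (4, 48, 391) -> Output: (4, 391, 48)

Answer: (4, 391, 48)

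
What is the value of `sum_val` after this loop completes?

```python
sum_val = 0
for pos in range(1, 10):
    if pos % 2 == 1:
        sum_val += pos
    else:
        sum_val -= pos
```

Add odd, subtract even
`sum_val` takes the values: 0 → 1 → -1 → 2 → -2 → 3 → -3 → 4 → -4 → 5

Answer: 5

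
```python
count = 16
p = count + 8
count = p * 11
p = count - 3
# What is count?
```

Trace:
`count = 16` → count = 16
`p = count + 8` → p = 24
`count = p * 11` → count = 264
`p = count - 3` → p = 261
So count = 264

Answer: 264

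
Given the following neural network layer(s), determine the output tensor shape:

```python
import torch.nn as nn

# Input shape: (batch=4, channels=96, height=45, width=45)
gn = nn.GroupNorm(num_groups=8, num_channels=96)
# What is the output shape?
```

Input: (4, 96, 45, 45) -> Output: (4, 96, 45, 45)

Answer: (4, 96, 45, 45)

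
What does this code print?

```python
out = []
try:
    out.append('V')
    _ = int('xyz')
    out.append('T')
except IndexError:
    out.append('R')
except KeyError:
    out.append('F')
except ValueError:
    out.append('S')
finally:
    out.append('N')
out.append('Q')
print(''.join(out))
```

Execution trace: 'V' (try body) → 'S' (except ValueError) → 'N' (finally) → 'Q' (after the try/except). Output: VSNQ

Answer: VSNQ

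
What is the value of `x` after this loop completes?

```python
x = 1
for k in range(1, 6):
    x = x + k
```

Start at 1, add 1 through 5
`x` takes the values: 1 → 2 → 4 → 7 → 11 → 16

Answer: 16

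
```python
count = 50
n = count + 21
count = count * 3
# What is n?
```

Trace:
`count = 50` → count = 50
`n = count + 21` → n = 71
`count = count * 3` → count = 150
So n = 71

Answer: 71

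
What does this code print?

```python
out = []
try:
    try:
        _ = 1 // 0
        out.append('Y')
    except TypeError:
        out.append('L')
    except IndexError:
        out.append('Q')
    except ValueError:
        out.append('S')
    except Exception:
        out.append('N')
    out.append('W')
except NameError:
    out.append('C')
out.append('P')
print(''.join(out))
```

Execution trace: 'N' (inner except Exception) → 'W' (try body, no exception) → 'P' (after the try/except). Output: NWP

Answer: NWP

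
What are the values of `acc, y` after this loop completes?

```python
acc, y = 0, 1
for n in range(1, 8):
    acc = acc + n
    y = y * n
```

Sum and factorial of 1 to 7
`acc, y` takes the values: (0, 1) → (1, 1) → (3, 1) → (3, 2) → (6, 2) → (6, 6) → (10, 6) → (10, 24) → (15, 24) → (15, 120) → (21, 120) → (21, 720) → (28, 720) → (28, 5040)

Answer: 28, 5040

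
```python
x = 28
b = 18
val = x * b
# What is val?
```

Trace:
`x = 28` → x = 28
`b = 18` → b = 18
`val = x * b` → val = 504
So val = 504

Answer: 504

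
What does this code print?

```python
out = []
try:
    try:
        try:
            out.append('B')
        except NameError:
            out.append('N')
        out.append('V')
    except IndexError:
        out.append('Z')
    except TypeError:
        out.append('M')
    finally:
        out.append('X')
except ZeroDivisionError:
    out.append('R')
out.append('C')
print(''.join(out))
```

Execution trace: 'B' (inner try body, no exception) → 'V' (try body, no exception) → 'X' (finally) → 'C' (after the try/except). Output: BVXC

Answer: BVXC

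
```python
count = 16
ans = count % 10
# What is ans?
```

Trace:
`count = 16` → count = 16
`ans = count % 10` → ans = 6
So ans = 6

Answer: 6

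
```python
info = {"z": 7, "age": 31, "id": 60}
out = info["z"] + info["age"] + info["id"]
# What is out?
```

Trace:
`info = {"z": 7, "age": 31, "id": 60}` → info = {'z': 7, 'age': 31, 'id': 60}
`out = info["z"] + info["age"] + info["id"]` → out = 98
So out = 98

Answer: 98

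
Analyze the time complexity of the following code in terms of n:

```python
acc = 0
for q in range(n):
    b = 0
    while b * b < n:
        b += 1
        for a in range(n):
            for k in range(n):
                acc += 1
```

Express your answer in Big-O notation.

Each loop level contributes: n × √n × n × n. Multiplying the contributions gives O(n^3√n).

Answer: O(n^3√n)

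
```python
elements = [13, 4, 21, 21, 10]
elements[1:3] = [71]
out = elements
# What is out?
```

Trace:
`elements = [13, 4, 21, 21, 10]` → elements = [13, 4, 21, 21, 10]
`elements[1:3] = [71]` → elements = [13, 71, 21, 10]
`out = elements` → out = [13, 71, 21, 10]
So out = [13, 71, 21, 10]

Answer: [13, 71, 21, 10]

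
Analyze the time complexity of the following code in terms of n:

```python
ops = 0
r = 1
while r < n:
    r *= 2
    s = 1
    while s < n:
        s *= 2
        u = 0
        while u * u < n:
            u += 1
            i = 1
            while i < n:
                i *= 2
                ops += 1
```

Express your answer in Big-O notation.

Each loop level contributes: log n × log n × √n × log n. Multiplying the contributions gives O(√n log^3 n).

Answer: O(√n log^3 n)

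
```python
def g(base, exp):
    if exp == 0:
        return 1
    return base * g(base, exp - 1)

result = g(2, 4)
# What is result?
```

g(2, 4) = 2 * 2 * 2 * 2 = 16

Answer: 16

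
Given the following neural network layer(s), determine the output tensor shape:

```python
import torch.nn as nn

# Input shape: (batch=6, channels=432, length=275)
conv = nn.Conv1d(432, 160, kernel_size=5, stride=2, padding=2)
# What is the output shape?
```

Input: (6, 432, 275) -> Output: (6, 160, 138)

Answer: (6, 160, 138)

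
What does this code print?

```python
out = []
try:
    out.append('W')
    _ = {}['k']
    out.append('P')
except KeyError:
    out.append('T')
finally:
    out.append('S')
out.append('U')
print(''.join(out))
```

Execution trace: 'W' (try body) → 'T' (except KeyError) → 'S' (finally) → 'U' (after the try/except). Output: WTSU

Answer: WTSU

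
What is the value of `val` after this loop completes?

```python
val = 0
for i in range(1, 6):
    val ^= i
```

XOR of 1 to 5
`val` takes the values: 0 → 1 → 3 → 0 → 4 → 1

Answer: 1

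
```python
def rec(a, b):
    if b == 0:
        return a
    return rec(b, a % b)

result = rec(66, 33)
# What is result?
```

rec(66, 33) -> rec(33, 0) -> 33

Answer: 33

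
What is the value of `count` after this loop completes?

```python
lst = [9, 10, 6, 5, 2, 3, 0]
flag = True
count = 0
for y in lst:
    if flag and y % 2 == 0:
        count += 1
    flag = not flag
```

Count even values at even positions
`count` takes the values: 0 → 1 → 2 → 3

Answer: 3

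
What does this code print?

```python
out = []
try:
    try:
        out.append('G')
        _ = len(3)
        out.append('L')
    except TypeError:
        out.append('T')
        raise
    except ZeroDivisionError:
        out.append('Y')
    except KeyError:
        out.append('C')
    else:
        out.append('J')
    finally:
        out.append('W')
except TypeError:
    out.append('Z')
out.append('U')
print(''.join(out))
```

Execution trace: 'G' (inner try body) → 'T' (inner except TypeError) → 'W' (inner finally) → 'Z' (outer except TypeError) → 'U' (after the try/except). Output: GTWZU

Answer: GTWZU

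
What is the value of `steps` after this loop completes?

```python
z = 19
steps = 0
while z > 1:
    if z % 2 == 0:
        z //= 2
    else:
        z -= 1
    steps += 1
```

Steps to reduce 19 to 1
`steps` takes the values: 0 → 1 → 2 → 3 → 4 → 5 → 6

Answer: 6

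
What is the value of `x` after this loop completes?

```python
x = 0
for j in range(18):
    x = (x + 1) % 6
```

Increment mod 6, 18 times = 0
`x` takes the values: 0 → 1 → 2 → 3 → 4 → 5 → 0 → 1 → 2 → 3 → 4 → 5 → 0 → 1 → 2 → 3 → 4 → 5 → 0

Answer: 0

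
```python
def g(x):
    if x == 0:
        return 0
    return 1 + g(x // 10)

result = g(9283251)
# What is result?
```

Count of digits of 9283251: 7

Answer: 7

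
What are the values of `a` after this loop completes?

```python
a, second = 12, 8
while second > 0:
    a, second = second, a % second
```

GCD of 12 and 8
`a` takes the values: 12 → 8 → 4

Answer: 4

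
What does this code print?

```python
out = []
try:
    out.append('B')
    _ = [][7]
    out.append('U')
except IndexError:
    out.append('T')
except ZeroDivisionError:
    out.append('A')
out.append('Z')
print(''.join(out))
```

Execution trace: 'B' (try body) → 'T' (except IndexError) → 'Z' (after the try/except). Output: BTZ

Answer: BTZ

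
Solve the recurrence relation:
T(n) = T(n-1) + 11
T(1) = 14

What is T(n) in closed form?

Unrolling: T(n) = T(1) + 11·(n-1) = 14 + 11(n-1) = 11n + 3.

Answer: T(n) = 11n + 3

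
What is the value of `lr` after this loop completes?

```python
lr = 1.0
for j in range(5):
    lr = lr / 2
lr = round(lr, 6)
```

Halving LR 5 times: 1 / 2^5
`lr` takes the values: 1.0 → 0.5 → 0.25 → 0.125 → 0.0625 → 0.03125

Answer: 0.03125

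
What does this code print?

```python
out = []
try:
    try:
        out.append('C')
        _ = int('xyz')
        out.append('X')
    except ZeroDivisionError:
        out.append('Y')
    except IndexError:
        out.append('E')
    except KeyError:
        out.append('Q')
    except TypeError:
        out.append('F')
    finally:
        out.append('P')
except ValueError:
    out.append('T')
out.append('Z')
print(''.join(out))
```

Execution trace: 'C' (try body) → 'P' (finally) → 'T' (outer except ValueError) → 'Z' (after the try/except). Output: CPTZ

Answer: CPTZ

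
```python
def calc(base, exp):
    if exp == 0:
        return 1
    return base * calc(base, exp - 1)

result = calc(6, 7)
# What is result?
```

calc(6, 7) = 6 * 6 * 6 * 6 * 6 * 6 * 6 = 279936

Answer: 279936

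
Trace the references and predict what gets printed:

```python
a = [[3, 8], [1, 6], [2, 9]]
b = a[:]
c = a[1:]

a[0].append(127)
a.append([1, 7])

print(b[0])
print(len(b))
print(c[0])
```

Key concept: slice with nested mutation.
Step by step:
`a = [[3, 8], [1, 6], [2, 9]]` → a = [[3, 8], [1, 6], [2, 9]]
`b = a[:]` → b = [[3, 8], [1, 6], [2, 9]]
`c = a[1:]` → c = [[1, 6], [2, 9]]
`a[0].append(127)` → a = [[3, 8, 127], [1, 6], [2, 9]]; b = [[3, 8, 127], [1, 6], [2, 9]]
`a.append([1, 7])` → a = [[3, 8, 127], [1, 6], [2, 9], [1, 7]]
`print(b[0])` → prints [3, 8, 127]
`print(len(b))` → prints 3
`print(c[0])` → prints [1, 6]

Answer:
[3, 8, 127]
3
[1, 6]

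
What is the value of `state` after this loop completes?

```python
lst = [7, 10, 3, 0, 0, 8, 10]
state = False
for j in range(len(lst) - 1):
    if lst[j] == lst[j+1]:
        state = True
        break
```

Check consecutive duplicates in [7, 10, 3, 0, 0, 8, 10]
`state` takes the values: False → True

Answer: True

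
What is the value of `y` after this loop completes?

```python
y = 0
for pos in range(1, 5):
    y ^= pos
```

XOR of 1 to 4
`y` takes the values: 0 → 1 → 3 → 0 → 4

Answer: 4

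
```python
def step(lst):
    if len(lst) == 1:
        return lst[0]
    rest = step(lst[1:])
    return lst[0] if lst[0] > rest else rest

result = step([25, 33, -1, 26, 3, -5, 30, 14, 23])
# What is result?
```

Recursive max over [25, 33, -1, 26, 3, -5, 30, 14, 23] = 33

Answer: 33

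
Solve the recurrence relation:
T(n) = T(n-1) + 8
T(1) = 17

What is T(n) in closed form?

Unrolling: T(n) = T(1) + 8·(n-1) = 17 + 8(n-1) = 8n + 9.

Answer: T(n) = 8n + 9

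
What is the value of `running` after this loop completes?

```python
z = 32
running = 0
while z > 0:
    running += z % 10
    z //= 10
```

Sum digits of 32
`running` takes the values: 0 → 2 → 5

Answer: 5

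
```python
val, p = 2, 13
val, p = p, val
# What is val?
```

Trace:
`val, p = 2, 13` → val = 2; p = 13
`val, p = p, val` → val = 13; p = 2
So val = 13

Answer: 13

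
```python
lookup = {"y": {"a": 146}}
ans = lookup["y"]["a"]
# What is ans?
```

Trace:
`lookup = {"y": {"a": 146}}` → lookup = {'y': {'a': 146}}
`ans = lookup["y"]["a"]` → ans = 146
So ans = 146

Answer: 146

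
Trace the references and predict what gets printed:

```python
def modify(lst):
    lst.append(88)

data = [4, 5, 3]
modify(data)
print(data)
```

Key concept: function modifies passed list.
Step by step:
`data = [4, 5, 3]` → data = [4, 5, 3]
`modify(data)` → data = [4, 5, 3, 88]
`print(data)` → prints [4, 5, 3, 88]

Answer: [4, 5, 3, 88]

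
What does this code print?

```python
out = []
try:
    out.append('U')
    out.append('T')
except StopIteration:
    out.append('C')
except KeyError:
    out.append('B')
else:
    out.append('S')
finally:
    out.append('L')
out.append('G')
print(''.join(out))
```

Execution trace: 'U' (try body) → 'T' (try body, no exception) → 'S' (else) → 'L' (finally) → 'G' (after the try/except). Output: UTSLG

Answer: UTSLG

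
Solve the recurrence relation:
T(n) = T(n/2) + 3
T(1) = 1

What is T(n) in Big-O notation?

Each step divides n by 2 and adds 3. After log_2(n) steps we reach T(1)=1. So T(n) = 3·log_2(n) + 1 = O(log n).

Answer: O(log n)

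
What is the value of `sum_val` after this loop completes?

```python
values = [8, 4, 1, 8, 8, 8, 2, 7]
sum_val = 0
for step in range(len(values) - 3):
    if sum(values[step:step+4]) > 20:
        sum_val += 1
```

Count windows with sum > 20
`sum_val` takes the values: 0 → 1 → 2 → 3 → 4 → 5

Answer: 5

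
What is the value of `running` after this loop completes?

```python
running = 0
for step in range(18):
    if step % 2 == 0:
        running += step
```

Sum of even numbers 0 to 17
`running` takes the values: 0 → 2 → 6 → 12 → 20 → 30 → 42 → 56 → 72

Answer: 72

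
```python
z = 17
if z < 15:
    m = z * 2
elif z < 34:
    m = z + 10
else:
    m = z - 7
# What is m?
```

Trace:
`z = 17` → z = 17
`if z < 15: ...` → z < 15 is False, z < 34 is True → m = 27
So m = 27

Answer: 27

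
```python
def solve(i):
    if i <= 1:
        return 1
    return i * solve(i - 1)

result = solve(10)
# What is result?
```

solve(10) = 10 * 9 * 8 * 7 * 6 * 5 * 4 * 3 * 2 * 1 = 3628800

Answer: 3628800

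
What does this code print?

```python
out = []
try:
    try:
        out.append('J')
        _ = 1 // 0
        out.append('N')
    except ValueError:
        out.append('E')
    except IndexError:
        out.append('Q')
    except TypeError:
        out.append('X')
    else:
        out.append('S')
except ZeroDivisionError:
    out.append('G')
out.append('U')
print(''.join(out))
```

Execution trace: 'J' (try body) → 'G' (outer except ZeroDivisionError) → 'U' (after the try/except). Output: JGU

Answer: JGU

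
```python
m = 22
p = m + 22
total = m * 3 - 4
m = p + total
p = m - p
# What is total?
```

Trace:
`m = 22` → m = 22
`p = m + 22` → p = 44
`total = m * 3 - 4` → total = 62
`m = p + total` → m = 106
`p = m - p` → p = 62
So total = 62

Answer: 62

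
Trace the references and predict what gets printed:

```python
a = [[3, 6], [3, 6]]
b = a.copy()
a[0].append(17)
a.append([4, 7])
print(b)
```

Key concept: shallow copy with nested lists.
Step by step:
`a = [[3, 6], [3, 6]]` → a = [[3, 6], [3, 6]]
`b = a.copy()` → b = [[3, 6], [3, 6]]
`a[0].append(17)` → a = [[3, 6, 17], [3, 6]]; b = [[3, 6, 17], [3, 6]]
`a.append([4, 7])` → a = [[3, 6, 17], [3, 6], [4, 7]]
`print(b)` → prints [[3, 6, 17], [3, 6]]

Answer: [[3, 6, 17], [3, 6]]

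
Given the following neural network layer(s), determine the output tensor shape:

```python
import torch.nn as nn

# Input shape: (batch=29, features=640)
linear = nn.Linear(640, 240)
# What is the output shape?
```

Input: (29, 640) -> Output: (29, 240)

Answer: (29, 240)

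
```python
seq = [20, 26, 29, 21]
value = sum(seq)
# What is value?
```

Trace:
`seq = [20, 26, 29, 21]` → seq = [20, 26, 29, 21]
`value = sum(seq)` → value = 96
So value = 96

Answer: 96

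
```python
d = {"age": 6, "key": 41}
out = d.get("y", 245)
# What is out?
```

Trace:
`d = {"age": 6, "key": 41}` → d = {'age': 6, 'key': 41}
`out = d.get("y", 245)` → out = 245
So out = 245

Answer: 245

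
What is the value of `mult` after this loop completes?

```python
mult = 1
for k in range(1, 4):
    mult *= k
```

3! = 6
`mult` takes the values: 1 → 2 → 6

Answer: 6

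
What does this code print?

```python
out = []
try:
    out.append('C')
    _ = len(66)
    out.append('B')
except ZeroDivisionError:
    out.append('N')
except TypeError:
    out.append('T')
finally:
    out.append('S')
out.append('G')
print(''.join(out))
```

Execution trace: 'C' (try body) → 'T' (except TypeError) → 'S' (finally) → 'G' (after the try/except). Output: CTSG

Answer: CTSG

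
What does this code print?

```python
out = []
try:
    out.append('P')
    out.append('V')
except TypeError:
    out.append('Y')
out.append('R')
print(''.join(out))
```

Execution trace: 'P' (try body) → 'V' (try body, no exception) → 'R' (after the try/except). Output: PVR

Answer: PVR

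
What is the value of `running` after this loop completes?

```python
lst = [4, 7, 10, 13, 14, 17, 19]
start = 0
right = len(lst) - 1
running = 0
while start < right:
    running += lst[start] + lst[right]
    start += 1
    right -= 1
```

Sum of pairs from ends
`running` takes the values: 0 → 23 → 47 → 71

Answer: 71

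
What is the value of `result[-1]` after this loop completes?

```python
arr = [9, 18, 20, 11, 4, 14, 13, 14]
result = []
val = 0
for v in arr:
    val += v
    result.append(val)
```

Cumulative sum ends at 103
`result` takes the values: [] → [9] → [9, 27] → [9, 27, 47] → [9, 27, 47, 58] → [9, 27, 47, 58, 62] → [9, 27, 47, 58, 62, 76] → [9, 27, 47, 58, 62, 76, 89] → [9, 27, 47, 58, 62, 76, 89, 103]
So `result[-1]` = 103

Answer: 103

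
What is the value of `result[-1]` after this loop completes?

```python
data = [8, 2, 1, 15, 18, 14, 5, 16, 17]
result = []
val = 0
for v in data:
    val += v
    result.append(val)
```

Cumulative sum ends at 96
`result` takes the values: [] → [8] → [8, 10] → [8, 10, 11] → [8, 10, 11, 26] → [8, 10, 11, 26, 44] → [8, 10, 11, 26, 44, 58] → [8, 10, 11, 26, 44, 58, 63] → [8, 10, 11, 26, 44, 58, 63, 79] → [8, 10, 11, 26, 44, 58, 63, 79, 96]
So `result[-1]` = 96

Answer: 96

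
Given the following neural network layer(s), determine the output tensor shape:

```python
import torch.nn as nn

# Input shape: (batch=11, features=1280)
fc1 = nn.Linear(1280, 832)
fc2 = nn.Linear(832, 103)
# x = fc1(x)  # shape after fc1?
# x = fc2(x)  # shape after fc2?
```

Input: (11, 1280) -> after fc1: (11, 832) -> Output: (11, 103)

Answer: (11, 103)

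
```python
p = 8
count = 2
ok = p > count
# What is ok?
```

Trace:
`p = 8` → p = 8
`count = 2` → count = 2
`ok = p > count` → ok = True
So ok = True

Answer: True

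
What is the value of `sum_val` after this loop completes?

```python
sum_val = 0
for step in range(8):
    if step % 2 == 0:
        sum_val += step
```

Sum of even numbers 0 to 7
`sum_val` takes the values: 0 → 2 → 6 → 12

Answer: 12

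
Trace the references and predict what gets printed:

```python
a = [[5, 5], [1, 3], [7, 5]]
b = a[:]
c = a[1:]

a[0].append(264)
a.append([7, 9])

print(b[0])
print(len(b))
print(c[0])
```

Key concept: slice with nested mutation.
Step by step:
`a = [[5, 5], [1, 3], [7, 5]]` → a = [[5, 5], [1, 3], [7, 5]]
`b = a[:]` → b = [[5, 5], [1, 3], [7, 5]]
`c = a[1:]` → c = [[1, 3], [7, 5]]
`a[0].append(264)` → a = [[5, 5, 264], [1, 3], [7, 5]]; b = [[5, 5, 264], [1, 3], [7, 5]]
`a.append([7, 9])` → a = [[5, 5, 264], [1, 3], [7, 5], [7, 9]]
`print(b[0])` → prints [5, 5, 264]
`print(len(b))` → prints 3
`print(c[0])` → prints [1, 3]

Answer:
[5, 5, 264]
3
[1, 3]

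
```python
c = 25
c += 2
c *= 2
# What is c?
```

Trace:
`c = 25` → c = 25
`c += 2` → c = 27
`c *= 2` → c = 54
So c = 54

Answer: 54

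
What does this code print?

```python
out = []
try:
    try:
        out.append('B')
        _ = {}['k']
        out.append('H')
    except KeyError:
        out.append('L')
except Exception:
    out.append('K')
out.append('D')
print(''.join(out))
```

Execution trace: 'B' (inner try body) → 'L' (inner except KeyError) → 'D' (after the try/except). Output: BLD

Answer: BLD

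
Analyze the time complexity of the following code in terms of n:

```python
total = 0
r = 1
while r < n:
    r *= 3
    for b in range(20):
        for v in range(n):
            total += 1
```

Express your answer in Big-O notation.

Each loop level contributes: log n × 1 × n. Multiplying the contributions gives O(n log n).

Answer: O(n log n)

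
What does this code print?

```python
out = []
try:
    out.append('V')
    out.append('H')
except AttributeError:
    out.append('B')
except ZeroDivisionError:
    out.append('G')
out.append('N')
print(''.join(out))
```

Execution trace: 'V' (try body) → 'H' (try body, no exception) → 'N' (after the try/except). Output: VHN

Answer: VHN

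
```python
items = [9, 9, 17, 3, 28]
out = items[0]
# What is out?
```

Trace:
`items = [9, 9, 17, 3, 28]` → items = [9, 9, 17, 3, 28]
`out = items[0]` → out = 9
So out = 9

Answer: 9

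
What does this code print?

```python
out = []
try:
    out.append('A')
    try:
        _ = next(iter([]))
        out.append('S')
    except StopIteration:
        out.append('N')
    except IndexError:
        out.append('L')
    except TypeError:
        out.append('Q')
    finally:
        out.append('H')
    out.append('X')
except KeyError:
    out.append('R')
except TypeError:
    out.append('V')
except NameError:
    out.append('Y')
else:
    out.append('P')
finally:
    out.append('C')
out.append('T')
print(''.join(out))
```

Execution trace: 'A' (try body) → 'N' (inner except StopIteration) → 'H' (inner finally) → 'X' (try body, no exception) → 'P' (else) → 'C' (finally) → 'T' (after the try/except). Output: ANHXPCT

Answer: ANHXPCT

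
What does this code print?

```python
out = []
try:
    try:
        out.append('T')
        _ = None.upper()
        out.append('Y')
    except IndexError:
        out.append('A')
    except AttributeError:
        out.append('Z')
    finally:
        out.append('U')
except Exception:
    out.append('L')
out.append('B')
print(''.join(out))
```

Execution trace: 'T' (inner try body) → 'Z' (inner except AttributeError) → 'U' (inner finally) → 'B' (after the try/except). Output: TZUB

Answer: TZUB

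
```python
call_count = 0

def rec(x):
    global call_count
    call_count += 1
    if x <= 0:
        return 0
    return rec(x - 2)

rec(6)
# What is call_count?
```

Linear recursion stepping by 2: 4 calls from x=6 down to ≤0.

Answer: 4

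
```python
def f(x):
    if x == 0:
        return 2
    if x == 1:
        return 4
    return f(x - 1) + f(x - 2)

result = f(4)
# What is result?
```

Build up from base cases: f(0)=2, f(1)=4, f(2)=6, f(3)=10, f(4)=16

Answer: 16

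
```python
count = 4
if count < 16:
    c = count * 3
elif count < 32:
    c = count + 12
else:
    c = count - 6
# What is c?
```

Trace:
`count = 4` → count = 4
`if count < 16: ...` → count < 16 is True → c = 12
So c = 12

Answer: 12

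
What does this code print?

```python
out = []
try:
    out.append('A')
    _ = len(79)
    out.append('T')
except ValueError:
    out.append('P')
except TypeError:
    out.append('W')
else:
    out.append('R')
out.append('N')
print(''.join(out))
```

Execution trace: 'A' (try body) → 'W' (except TypeError) → 'N' (after the try/except). Output: AWN

Answer: AWN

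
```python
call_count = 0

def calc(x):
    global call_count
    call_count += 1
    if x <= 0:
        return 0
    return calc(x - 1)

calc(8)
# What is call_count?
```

Linear recursion stepping by 1: 9 calls from x=8 down to ≤0.

Answer: 9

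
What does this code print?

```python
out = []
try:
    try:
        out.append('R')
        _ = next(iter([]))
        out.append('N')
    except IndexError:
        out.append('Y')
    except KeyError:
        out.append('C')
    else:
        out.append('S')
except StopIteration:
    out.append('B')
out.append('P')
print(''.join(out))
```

Execution trace: 'R' (try body) → 'B' (outer except StopIteration) → 'P' (after the try/except). Output: RBP

Answer: RBP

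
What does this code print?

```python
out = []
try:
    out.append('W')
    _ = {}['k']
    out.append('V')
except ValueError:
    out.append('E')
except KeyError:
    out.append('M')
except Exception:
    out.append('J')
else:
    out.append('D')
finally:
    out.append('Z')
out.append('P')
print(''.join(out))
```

Execution trace: 'W' (try body) → 'M' (except KeyError) → 'Z' (finally) → 'P' (after the try/except). Output: WMZP

Answer: WMZP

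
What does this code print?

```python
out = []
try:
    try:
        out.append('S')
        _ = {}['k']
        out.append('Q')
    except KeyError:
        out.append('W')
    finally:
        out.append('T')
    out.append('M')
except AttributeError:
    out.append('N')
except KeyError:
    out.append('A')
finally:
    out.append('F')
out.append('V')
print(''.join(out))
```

Execution trace: 'S' (inner try body) → 'W' (inner except KeyError) → 'T' (inner finally) → 'M' (try body, no exception) → 'F' (finally) → 'V' (after the try/except). Output: SWTMFV

Answer: SWTMFV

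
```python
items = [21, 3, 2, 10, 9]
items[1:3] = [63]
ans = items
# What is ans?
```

Trace:
`items = [21, 3, 2, 10, 9]` → items = [21, 3, 2, 10, 9]
`items[1:3] = [63]` → items = [21, 63, 10, 9]
`ans = items` → ans = [21, 63, 10, 9]
So ans = [21, 63, 10, 9]

Answer: [21, 63, 10, 9]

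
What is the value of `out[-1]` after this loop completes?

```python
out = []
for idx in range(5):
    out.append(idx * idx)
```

Last element of squares 0 to 4
`out` takes the values: [] → [0] → [0, 1] → [0, 1, 4] → [0, 1, 4, 9] → [0, 1, 4, 9, 16]
So `out[-1]` = 16

Answer: 16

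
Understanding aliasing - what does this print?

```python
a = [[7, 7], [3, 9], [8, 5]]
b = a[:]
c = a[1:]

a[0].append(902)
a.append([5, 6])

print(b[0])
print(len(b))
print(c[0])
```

Key concept: slice with nested mutation.
Step by step:
`a = [[7, 7], [3, 9], [8, 5]]` → a = [[7, 7], [3, 9], [8, 5]]
`b = a[:]` → b = [[7, 7], [3, 9], [8, 5]]
`c = a[1:]` → c = [[3, 9], [8, 5]]
`a[0].append(902)` → a = [[7, 7, 902], [3, 9], [8, 5]]; b = [[7, 7, 902], [3, 9], [8, 5]]
`a.append([5, 6])` → a = [[7, 7, 902], [3, 9], [8, 5], [5, 6]]
`print(b[0])` → prints [7, 7, 902]
`print(len(b))` → prints 3
`print(c[0])` → prints [3, 9]

Answer:
[7, 7, 902]
3
[3, 9]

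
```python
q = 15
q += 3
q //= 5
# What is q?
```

Trace:
`q = 15` → q = 15
`q += 3` → q = 18
`q //= 5` → q = 3
So q = 3

Answer: 3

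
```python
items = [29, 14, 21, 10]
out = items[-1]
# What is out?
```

Trace:
`items = [29, 14, 21, 10]` → items = [29, 14, 21, 10]
`out = items[-1]` → out = 10
So out = 10

Answer: 10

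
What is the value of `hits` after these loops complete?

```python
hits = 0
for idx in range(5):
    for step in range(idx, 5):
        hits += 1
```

Upper triangle: 5 + 4 + ... + 1
`hits` takes the values: 0 → 1 → 2 → 3 → 4 → 5 → 6 → 7 → 8 → 9 → 10 → 11 → 12 → 13 → 14 → 15

Answer: 15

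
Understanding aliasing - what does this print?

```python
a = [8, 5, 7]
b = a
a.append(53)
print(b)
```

Key concept: basic list aliasing.
Step by step:
`a = [8, 5, 7]` → a = [8, 5, 7]
`b = a` → b = [8, 5, 7] (same object as a)
`a.append(53)` → a = [8, 5, 7, 53] (same object as b); b = [8, 5, 7, 53] (same object as a)
`print(b)` → prints [8, 5, 7, 53]

Answer: [8, 5, 7, 53]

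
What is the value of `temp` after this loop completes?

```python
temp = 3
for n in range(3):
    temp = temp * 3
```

Multiply by 3, 3 times: 3 * 3^3 = 81
`temp` takes the values: 3 → 9 → 27 → 81

Answer: 81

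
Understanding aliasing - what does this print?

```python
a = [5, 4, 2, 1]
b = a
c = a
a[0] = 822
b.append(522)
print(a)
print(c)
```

Key concept: multiple aliases.
Step by step:
`a = [5, 4, 2, 1]` → a = [5, 4, 2, 1]
`b = a` → b = [5, 4, 2, 1] (same object as a)
`c = a` → c = [5, 4, 2, 1] (same object as a, b)
`a[0] = 822` → a = [822, 4, 2, 1] (same object as b, c); b = [822, 4, 2, 1] (same object as a, c); c = [822, 4, 2, 1] (same object as a, b)
`b.append(522)` → a = [822, 4, 2, 1, 522] (same object as b, c); b = [822, 4, 2, 1, 522] (same object as a, c); c = [822, 4, 2, 1, 522] (same object as a, b)
`print(a)` → prints [822, 4, 2, 1, 522]
`print(c)` → prints [822, 4, 2, 1, 522]

Answer:
[822, 4, 2, 1, 522]
[822, 4, 2, 1, 522]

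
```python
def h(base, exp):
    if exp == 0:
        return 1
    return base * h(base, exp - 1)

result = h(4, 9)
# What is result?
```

h(4, 9) = 4 * 4 * 4 * 4 * 4 * 4 * 4 * 4 * 4 = 262144

Answer: 262144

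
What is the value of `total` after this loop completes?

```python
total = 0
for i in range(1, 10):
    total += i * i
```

Sum of squares 1² to 9² = 285
`total` takes the values: 0 → 1 → 5 → 14 → 30 → 55 → 91 → 140 → 204 → 285

Answer: 285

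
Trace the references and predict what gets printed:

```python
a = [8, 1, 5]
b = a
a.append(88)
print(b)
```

Key concept: basic list aliasing.
Step by step:
`a = [8, 1, 5]` → a = [8, 1, 5]
`b = a` → b = [8, 1, 5] (same object as a)
`a.append(88)` → a = [8, 1, 5, 88] (same object as b); b = [8, 1, 5, 88] (same object as a)
`print(b)` → prints [8, 1, 5, 88]

Answer: [8, 1, 5, 88]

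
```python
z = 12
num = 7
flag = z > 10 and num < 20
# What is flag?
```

Trace:
`z = 12` → z = 12
`num = 7` → num = 7
`flag = z > 10 and num < 20` → flag = True
So flag = True

Answer: True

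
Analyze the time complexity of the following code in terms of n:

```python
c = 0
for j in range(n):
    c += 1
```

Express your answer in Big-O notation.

Each loop level contributes: n. Multiplying the contributions gives O(n).

Answer: O(n)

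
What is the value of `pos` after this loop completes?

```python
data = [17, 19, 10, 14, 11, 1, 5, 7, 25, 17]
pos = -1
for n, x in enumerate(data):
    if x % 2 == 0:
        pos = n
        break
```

First even number index in [17, 19, 10, 14, 11, 1, 5, 7, 25, 17]
`pos` takes the values: -1 → 2

Answer: 2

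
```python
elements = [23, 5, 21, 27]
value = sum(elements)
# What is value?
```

Trace:
`elements = [23, 5, 21, 27]` → elements = [23, 5, 21, 27]
`value = sum(elements)` → value = 76
So value = 76

Answer: 76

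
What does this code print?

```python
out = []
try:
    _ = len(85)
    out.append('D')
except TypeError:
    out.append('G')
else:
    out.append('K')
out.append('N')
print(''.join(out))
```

Execution trace: 'G' (except TypeError) → 'N' (after the try/except). Output: GN

Answer: GN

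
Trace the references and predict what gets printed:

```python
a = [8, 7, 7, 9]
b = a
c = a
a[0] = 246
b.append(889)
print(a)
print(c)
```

Key concept: multiple aliases.
Step by step:
`a = [8, 7, 7, 9]` → a = [8, 7, 7, 9]
`b = a` → b = [8, 7, 7, 9] (same object as a)
`c = a` → c = [8, 7, 7, 9] (same object as a, b)
`a[0] = 246` → a = [246, 7, 7, 9] (same object as b, c); b = [246, 7, 7, 9] (same object as a, c); c = [246, 7, 7, 9] (same object as a, b)
`b.append(889)` → a = [246, 7, 7, 9, 889] (same object as b, c); b = [246, 7, 7, 9, 889] (same object as a, c); c = [246, 7, 7, 9, 889] (same object as a, b)
`print(a)` → prints [246, 7, 7, 9, 889]
`print(c)` → prints [246, 7, 7, 9, 889]

Answer:
[246, 7, 7, 9, 889]
[246, 7, 7, 9, 889]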